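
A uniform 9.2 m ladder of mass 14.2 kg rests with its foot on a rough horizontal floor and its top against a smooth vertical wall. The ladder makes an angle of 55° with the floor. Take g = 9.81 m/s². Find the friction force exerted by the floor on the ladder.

Torques about the foot: N_wall · 9.2 sin 55° = 14.2×9.81×4.6 cos 55° → N_wall = 48.77 N.
ΣF_x = 0: f_floor = N_wall = 48.77 N.

f ≈ 48.8 N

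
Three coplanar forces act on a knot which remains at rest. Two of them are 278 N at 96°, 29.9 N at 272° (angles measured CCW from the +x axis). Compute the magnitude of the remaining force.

Sum the known components: ΣF_x = -28.02 N, ΣF_y = 246.6 N.
For equilibrium the remaining force must supply (−ΣF_x, −ΣF_y) = (28.02, -246.6) N.
Magnitude = √((28.02)² + (-246.6)²) = 248.2 N; direction = atan2(-246.6, 28.02) = 276.5°.

F ≈ 248 N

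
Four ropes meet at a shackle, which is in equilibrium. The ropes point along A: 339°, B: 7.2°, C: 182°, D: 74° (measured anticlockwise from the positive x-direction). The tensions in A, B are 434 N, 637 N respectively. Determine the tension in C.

T_C ≈ 1070 N

Resolve: ΣF_x = 434 cos 339° + 637 cos 7.2° + T_C cos 182° + T_D cos 74° = 0.
        ΣF_y = 434 sin 339° + 637 sin 7.2° + T_C sin 182° + T_D sin 74° = 0.
The known terms sum to (1037, -75.69) N, so -0.9994 T_C + 0.2756 T_D = -1037 and -0.0349 T_C + 0.9613 T_D = 75.69.
Solving simultaneously: T_C = 1070 N, T_D = 117.6 N.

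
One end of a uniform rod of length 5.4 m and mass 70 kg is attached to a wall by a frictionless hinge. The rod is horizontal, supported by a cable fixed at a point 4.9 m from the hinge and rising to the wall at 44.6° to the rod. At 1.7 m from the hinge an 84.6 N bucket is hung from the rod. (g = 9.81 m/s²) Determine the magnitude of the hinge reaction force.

|H| ≈ 551 N

Take torques about the hinge: T sin 44.6° · 4.9 = 70×9.81×2.7 + 84.6×1.7 = 1997.9 N·m.
So T = 1997.9 / (0.7022 × 4.9) = 580.69 N.
ΣF_x = 0: H_x = T cos 44.6° = 413.47 N.
ΣF_y = 0: H_y = (70×9.81 + 84.6) − T sin 44.6° = 771.3 − 407.74 = 363.56 N.
|H| = √(H_x² + H_y²) = √((413.47)² + (363.56)²) = 550.58 N.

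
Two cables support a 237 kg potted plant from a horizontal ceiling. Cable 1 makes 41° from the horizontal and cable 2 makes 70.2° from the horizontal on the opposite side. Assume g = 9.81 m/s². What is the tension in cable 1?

T_1 ≈ 845 N

Weight W = 237 × 9.81 = 2325 N acts straight down.
Horizontal: T_1 cos 41° = T_2 cos 70.2°  →  T_2 = 2.228 T_1.
Vertical: T_1 sin 41° + T_2 sin 70.2° = 2325.
Substituting the horizontal relation into the vertical equation gives 2.752 T_1 = 2325, so T_1 = 844.7 N.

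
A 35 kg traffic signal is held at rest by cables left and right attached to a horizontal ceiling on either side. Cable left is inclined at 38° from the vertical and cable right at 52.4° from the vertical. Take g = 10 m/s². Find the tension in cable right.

T_right ≈ 215 N

Angles from the horizontal: cable left is 90° − 38° = 52°, cable right is 90° − 52.4° = 37.6°.
Weight W = 35 × 10 = 350 N acts straight down.
Horizontal: T_left cos 52° = T_right cos 37.6°  →  T_left = 1.287 T_right.
Vertical: T_left sin 52° + T_right sin 37.6° = 350.
Substituting the horizontal relation into the vertical equation gives 1.624 T_right = 350, so T_right = 215.5 N.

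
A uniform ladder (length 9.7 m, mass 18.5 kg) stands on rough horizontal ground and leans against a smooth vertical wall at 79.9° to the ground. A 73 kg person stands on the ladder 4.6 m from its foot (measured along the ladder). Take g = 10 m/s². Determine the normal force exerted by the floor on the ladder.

ΣF_y = 0: N_floor = 18.5×10 + 73×10 = 915 N.

N_floor ≈ 915 N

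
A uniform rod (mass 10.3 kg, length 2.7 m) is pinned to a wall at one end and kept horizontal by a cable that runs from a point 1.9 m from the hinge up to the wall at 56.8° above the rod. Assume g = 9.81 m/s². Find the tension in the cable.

T ≈ 85.8 N

Take torques about the hinge: T sin 56.8° · 1.9 = 10.3×9.81×1.35 = 136.41 N·m.
So T = 136.41 / (0.8368 × 1.9) = 85.799 N.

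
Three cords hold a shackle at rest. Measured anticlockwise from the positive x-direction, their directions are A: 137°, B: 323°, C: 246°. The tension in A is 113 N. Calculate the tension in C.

T_C ≈ 12.1 N

Resolve: ΣF_x = 113 cos 137° + T_B cos 323° + T_C cos 246° = 0.
        ΣF_y = 113 sin 137° + T_B sin 323° + T_C sin 246° = 0.
The known terms sum to (-82.64, 77.07) N, so 0.7986 T_B − 0.4067 T_C = 82.64 and -0.6018 T_B − 0.9135 T_C = -77.07.
Solving simultaneously: T_B = 109.7 N, T_C = 12.12 N.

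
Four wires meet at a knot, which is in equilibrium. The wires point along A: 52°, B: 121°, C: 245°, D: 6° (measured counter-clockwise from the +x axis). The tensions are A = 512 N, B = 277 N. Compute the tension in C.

T_C ≈ 723 N

Resolve: ΣF_x = 512 cos 52° + 277 cos 121° + T_C cos 245° + T_D cos 6° = 0.
        ΣF_y = 512 sin 52° + 277 sin 121° + T_C sin 245° + T_D sin 6° = 0.
The known terms sum to (172.6, 640.9) N, so -0.4226 T_C + 0.9945 T_D = -172.6 and -0.9063 T_C + 0.1045 T_D = -640.9.
Solving simultaneously: T_C = 722.6 N, T_D = 133.5 N.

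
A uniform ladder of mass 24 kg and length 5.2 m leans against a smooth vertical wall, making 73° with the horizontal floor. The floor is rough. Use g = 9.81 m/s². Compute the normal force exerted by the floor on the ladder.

N_floor ≈ 235 N

ΣF_y = 0: N_floor = 24×9.81 = 235.44 N.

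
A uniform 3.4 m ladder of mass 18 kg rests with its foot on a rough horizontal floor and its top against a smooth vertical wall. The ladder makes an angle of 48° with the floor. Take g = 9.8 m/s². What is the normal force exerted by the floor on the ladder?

ΣF_y = 0: N_floor = 18×9.8 = 176.4 N.

N_floor ≈ 176 N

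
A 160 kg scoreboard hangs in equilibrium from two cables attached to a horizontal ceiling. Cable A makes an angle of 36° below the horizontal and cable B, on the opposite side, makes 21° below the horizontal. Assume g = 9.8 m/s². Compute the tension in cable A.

T_A ≈ 1750 N

Weight W = 160 × 9.8 = 1568 N acts straight down.
Horizontal: T_A cos 36° = T_B cos 21°  →  T_B = 0.8666 T_A.
Vertical: T_A sin 36° + T_B sin 21° = 1568.
Substituting the horizontal relation into the vertical equation gives 0.8983 T_A = 1568, so T_A = 1745 N.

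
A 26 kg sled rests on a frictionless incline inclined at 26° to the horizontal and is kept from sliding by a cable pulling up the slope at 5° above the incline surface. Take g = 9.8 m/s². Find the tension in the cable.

Take axes along and perpendicular to the incline. Weight components: W sin 26° = 111.7 N down-slope, W cos 26° = 229 N into the surface.
Along incline: T cos 5° = W sin 26° → T = 112.1 N.
Perpendicular: N = W cos 26° − T sin 5° = 219.2 N.

T ≈ 112 N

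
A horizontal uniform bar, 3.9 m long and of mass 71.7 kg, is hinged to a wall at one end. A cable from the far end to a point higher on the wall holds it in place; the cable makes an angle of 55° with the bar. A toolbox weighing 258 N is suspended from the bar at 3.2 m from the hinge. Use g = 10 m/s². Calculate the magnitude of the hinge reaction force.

Take torques about the hinge: T sin 55° · 3.9 = 71.7×10×1.95 + 258×3.2 = 2223.8 N·m.
So T = 2223.8 / (0.8192 × 3.9) = 696.08 N.
ΣF_x = 0: H_x = T cos 55° = 399.25 N.
ΣF_y = 0: H_y = (71.7×10 + 258) − T sin 55° = 975 − 570.19 = 404.81 N.
|H| = √(H_x² + H_y²) = √((399.25)² + (404.81)²) = 568.57 N.

|H| ≈ 569 N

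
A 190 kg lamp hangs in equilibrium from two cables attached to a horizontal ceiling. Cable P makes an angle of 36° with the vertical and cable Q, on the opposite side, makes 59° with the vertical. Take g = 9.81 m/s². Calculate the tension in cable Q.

Angles from the horizontal: cable P is 90° − 36° = 54°, cable Q is 90° − 59° = 31°.
Weight W = 190 × 9.81 = 1864 N acts straight down.
Horizontal: T_P cos 54° = T_Q cos 31°  →  T_P = 1.458 T_Q.
Vertical: T_P sin 54° + T_Q sin 31° = 1864.
Substituting the horizontal relation into the vertical equation gives 1.695 T_Q = 1864, so T_Q = 1100 N.

T_Q ≈ 1100 N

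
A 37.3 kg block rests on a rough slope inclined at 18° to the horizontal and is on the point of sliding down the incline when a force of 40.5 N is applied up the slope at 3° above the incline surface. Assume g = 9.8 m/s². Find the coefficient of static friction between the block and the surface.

On the verge of sliding down the incline, friction is at its maximum μN and acts up the slope.
Perpendicular to incline: N = W cos 18° − P sin 3° = 347.6 − 2.12 = 345.5 N.
Along incline: P cos 3° + μN = W sin 18° → μ = (W sin 18° − P cos 3°) / N = 0.2099.

μ ≈ 0.210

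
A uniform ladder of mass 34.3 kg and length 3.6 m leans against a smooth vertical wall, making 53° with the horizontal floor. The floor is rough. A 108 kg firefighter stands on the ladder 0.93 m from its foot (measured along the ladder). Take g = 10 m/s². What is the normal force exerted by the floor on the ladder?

N_floor ≈ 1420 N

ΣF_y = 0: N_floor = 34.3×10 + 108×10 = 1423 N.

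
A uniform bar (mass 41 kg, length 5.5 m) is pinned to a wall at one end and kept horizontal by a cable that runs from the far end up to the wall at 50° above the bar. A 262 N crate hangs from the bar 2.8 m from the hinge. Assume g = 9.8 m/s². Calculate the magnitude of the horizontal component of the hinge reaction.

H_x ≈ 280 N

Take torques about the hinge: T sin 50° · 5.5 = 41×9.8×2.75 + 262×2.8 = 1838.5 N·m.
So T = 1838.5 / (0.7660 × 5.5) = 436.37 N.
ΣF_x = 0: H_x = T cos 50° = 280.5 N.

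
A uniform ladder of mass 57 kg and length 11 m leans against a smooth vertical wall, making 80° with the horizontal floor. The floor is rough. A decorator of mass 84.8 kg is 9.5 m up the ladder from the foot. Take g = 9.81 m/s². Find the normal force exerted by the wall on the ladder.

N_wall ≈ 176 N

Torques about the foot: N_wall · 11 sin 80° = 57×9.81×5.5 cos 80° + 84.8×9.81×9.5 cos 80° → N_wall = 175.98 N.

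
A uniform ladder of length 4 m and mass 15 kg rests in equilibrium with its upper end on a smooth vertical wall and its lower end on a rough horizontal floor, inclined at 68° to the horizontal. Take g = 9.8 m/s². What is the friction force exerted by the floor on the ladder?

Torques about the foot: N_wall · 4 sin 68° = 15×9.8×2 cos 68° → N_wall = 29.696 N.
ΣF_x = 0: f_floor = N_wall = 29.696 N.

f ≈ 29.7 N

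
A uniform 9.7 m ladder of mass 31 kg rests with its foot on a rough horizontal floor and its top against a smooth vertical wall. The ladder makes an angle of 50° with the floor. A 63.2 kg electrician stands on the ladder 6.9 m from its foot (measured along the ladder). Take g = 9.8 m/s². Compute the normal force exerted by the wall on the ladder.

Torques about the foot: N_wall · 9.7 sin 50° = 31×9.8×4.85 cos 50° + 63.2×9.8×6.9 cos 50° → N_wall = 497.15 N.

N_wall ≈ 497 N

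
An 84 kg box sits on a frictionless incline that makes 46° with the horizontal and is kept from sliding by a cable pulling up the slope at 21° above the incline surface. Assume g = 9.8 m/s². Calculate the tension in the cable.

T ≈ 634 N

Take axes along and perpendicular to the incline. Weight components: W sin 46° = 592.2 N down-slope, W cos 46° = 571.8 N into the surface.
Along incline: T cos 21° = W sin 46° → T = 634.3 N.
Perpendicular: N = W cos 46° − T sin 21° = 344.5 N.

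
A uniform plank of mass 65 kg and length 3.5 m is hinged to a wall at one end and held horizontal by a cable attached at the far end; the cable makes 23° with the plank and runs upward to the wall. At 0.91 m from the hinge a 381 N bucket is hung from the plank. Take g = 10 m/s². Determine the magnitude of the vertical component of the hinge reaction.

Take torques about the hinge: T sin 23° · 3.5 = 65×10×1.75 + 381×0.91 = 1484.2 N·m.
So T = 1484.2 / (0.3907 × 3.5) = 1085.3 N.
ΣF_y = 0: H_y = (65×10 + 381) − T sin 23° = 1031 − 424.06 = 606.94 N.

|H_y| ≈ 607 N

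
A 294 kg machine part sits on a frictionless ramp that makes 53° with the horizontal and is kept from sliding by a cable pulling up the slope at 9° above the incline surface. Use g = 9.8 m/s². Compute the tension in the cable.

Take axes along and perpendicular to the incline. Weight components: W sin 53° = 2301 N down-slope, W cos 53° = 1734 N into the surface.
Along incline: T cos 9° = W sin 53° → T = 2330 N.
Perpendicular: N = W cos 53° − T sin 9° = 1370 N.

T ≈ 2330 N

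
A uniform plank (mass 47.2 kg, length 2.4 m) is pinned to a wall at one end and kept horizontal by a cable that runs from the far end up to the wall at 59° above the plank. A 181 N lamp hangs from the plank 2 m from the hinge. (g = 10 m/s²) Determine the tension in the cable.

Take torques about the hinge: T sin 59° · 2.4 = 47.2×10×1.2 + 181×2 = 928.4 N·m.
So T = 928.4 / (0.8572 × 2.4) = 451.29 N.

T ≈ 451 N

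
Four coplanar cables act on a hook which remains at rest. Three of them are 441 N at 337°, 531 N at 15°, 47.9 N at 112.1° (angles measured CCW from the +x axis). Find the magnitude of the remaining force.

Sum the known components: ΣF_x = 900.8 N, ΣF_y = 9.501 N.
For equilibrium the remaining force must supply (−ΣF_x, −ΣF_y) = (-900.8, -9.501) N.
Magnitude = √((-900.8)² + (-9.501)²) = 900.9 N; direction = atan2(-9.501, -900.8) = 180.6°.

F ≈ 901 N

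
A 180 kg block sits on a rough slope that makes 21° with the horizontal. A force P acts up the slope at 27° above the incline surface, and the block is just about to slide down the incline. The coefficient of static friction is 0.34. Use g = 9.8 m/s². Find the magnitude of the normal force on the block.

On the verge of sliding down the incline, friction equals μN and acts up the slope.
Perpendicular: N + P sin 27° = W cos 21° = 1647 N.
Along incline: P cos 27° + μN = W sin 21° with W sin 21° = 632.2 N.
Solving the pair for P and N: P = 98.06 N, N = 1602 N (and f = μN = 544.8 N).

N ≈ 1600 N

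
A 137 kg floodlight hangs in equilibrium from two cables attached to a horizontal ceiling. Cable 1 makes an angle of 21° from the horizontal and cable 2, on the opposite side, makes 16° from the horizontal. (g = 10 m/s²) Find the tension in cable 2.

T_2 ≈ 2130 N

Weight W = 137 × 10 = 1370 N acts straight down.
Horizontal: T_1 cos 21° = T_2 cos 16°  →  T_1 = 1.03 T_2.
Vertical: T_1 sin 21° + T_2 sin 16° = 1370.
Substituting the horizontal relation into the vertical equation gives 0.6446 T_2 = 1370, so T_2 = 2125 N.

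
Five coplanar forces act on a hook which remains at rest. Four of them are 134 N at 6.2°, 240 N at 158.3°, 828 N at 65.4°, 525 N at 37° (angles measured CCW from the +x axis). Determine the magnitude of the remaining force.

Sum the known components: ΣF_x = 674.2 N, ΣF_y = 1172 N.
For equilibrium the remaining force must supply (−ΣF_x, −ΣF_y) = (-674.2, -1172) N.
Magnitude = √((-674.2)² + (-1172)²) = 1352 N; direction = atan2(-1172, -674.2) = 240.1°.

F ≈ 1350 N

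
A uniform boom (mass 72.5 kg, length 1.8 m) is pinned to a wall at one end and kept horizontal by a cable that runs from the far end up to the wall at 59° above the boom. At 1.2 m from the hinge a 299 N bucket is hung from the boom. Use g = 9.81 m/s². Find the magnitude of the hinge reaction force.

Take torques about the hinge: T sin 59° · 1.8 = 72.5×9.81×0.9 + 299×1.2 = 998.9 N·m.
So T = 998.9 / (0.8572 × 1.8) = 647.42 N.
ΣF_x = 0: H_x = T cos 59° = 333.45 N.
ΣF_y = 0: H_y = (72.5×9.81 + 299) − T sin 59° = 1010.2 − 554.95 = 455.28 N.
|H| = √(H_x² + H_y²) = √((333.45)² + (455.28)²) = 564.33 N.

|H| ≈ 564 N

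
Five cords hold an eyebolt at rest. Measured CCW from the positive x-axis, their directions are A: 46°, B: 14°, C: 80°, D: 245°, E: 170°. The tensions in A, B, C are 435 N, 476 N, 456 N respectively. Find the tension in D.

T_D ≈ 1050 N

Resolve: ΣF_x = 435 cos 46° + 476 cos 14° + 456 cos 80° + T_D cos 245° + T_E cos 170° = 0.
        ΣF_y = 435 sin 46° + 476 sin 14° + 456 sin 80° + T_D sin 245° + T_E sin 170° = 0.
The known terms sum to (843.2, 877.1) N, so -0.4226 T_D − 0.9848 T_E = -843.2 and -0.9063 T_D + 0.1736 T_E = -877.1.
Solving simultaneously: T_D = 1046 N, T_E = 407.4 N.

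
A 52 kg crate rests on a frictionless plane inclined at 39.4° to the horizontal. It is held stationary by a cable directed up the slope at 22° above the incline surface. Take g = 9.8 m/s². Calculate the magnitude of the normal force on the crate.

Take axes along and perpendicular to the incline. Weight components: W sin 39.4° = 323.5 N down-slope, W cos 39.4° = 393.8 N into the surface.
Along incline: T cos 22° = W sin 39.4° → T = 348.9 N.
Perpendicular: N = W cos 39.4° − T sin 22° = 263.1 N.

N ≈ 263 N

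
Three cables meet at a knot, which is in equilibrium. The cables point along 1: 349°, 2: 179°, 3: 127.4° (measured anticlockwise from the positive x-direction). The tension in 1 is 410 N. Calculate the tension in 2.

T_2 ≈ 347 N

Resolve: ΣF_x = 410 cos 349° + T_2 cos 179° + T_3 cos 127.4° = 0.
        ΣF_y = 410 sin 349° + T_2 sin 179° + T_3 sin 127.4° = 0.
The known terms sum to (402.5, -78.23) N, so -0.9998 T_2 − 0.6074 T_3 = -402.5 and 0.0175 T_2 + 0.7944 T_3 = 78.23.
Solving simultaneously: T_2 = 347.3 N, T_3 = 90.85 N.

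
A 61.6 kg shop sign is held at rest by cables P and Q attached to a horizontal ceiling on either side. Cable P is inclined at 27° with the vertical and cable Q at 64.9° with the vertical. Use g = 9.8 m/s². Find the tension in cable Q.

Angles from the horizontal: cable P is 90° − 27° = 63°, cable Q is 90° − 64.9° = 25.1°.
Weight W = 61.6 × 9.8 = 603.7 N acts straight down.
Horizontal: T_P cos 63° = T_Q cos 25.1°  →  T_P = 1.995 T_Q.
Vertical: T_P sin 63° + T_Q sin 25.1° = 603.7.
Substituting the horizontal relation into the vertical equation gives 2.201 T_Q = 603.7, so T_Q = 274.2 N.

T_Q ≈ 274 N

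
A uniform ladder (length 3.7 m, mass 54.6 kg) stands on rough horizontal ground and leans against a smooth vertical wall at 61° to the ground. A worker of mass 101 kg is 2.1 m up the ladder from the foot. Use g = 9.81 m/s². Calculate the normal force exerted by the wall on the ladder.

N_wall ≈ 460 N

Torques about the foot: N_wall · 3.7 sin 61° = 54.6×9.81×1.85 cos 61° + 101×9.81×2.1 cos 61° → N_wall = 460.17 N.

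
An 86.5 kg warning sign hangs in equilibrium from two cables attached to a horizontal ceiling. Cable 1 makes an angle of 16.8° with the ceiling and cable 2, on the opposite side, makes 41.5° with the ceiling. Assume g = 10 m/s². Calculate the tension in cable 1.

T_1 ≈ 761 N

Weight W = 86.5 × 10 = 865 N acts straight down.
Horizontal: T_1 cos 16.8° = T_2 cos 41.5°  →  T_2 = 1.278 T_1.
Vertical: T_1 sin 16.8° + T_2 sin 41.5° = 865.
Substituting the horizontal relation into the vertical equation gives 1.136 T_1 = 865, so T_1 = 761.4 N.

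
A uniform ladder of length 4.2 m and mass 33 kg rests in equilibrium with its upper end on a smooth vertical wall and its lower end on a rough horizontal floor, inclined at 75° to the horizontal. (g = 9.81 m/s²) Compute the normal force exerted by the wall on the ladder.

Torques about the foot: N_wall · 4.2 sin 75° = 33×9.81×2.1 cos 75° → N_wall = 43.372 N.

N_wall ≈ 43.4 N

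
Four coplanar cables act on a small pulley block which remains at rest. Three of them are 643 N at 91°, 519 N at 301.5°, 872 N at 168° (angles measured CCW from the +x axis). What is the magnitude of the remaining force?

Sum the known components: ΣF_x = -593 N, ΣF_y = 381.7 N.
For equilibrium the remaining force must supply (−ΣF_x, −ΣF_y) = (593, -381.7) N.
Magnitude = √((593)² + (-381.7)²) = 705.2 N; direction = atan2(-381.7, 593) = 327.2°.

F ≈ 705 N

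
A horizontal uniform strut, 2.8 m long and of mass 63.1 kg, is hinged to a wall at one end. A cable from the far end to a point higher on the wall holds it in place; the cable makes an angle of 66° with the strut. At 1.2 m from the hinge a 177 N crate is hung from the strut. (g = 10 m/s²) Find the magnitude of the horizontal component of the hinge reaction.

H_x ≈ 174 N

Take torques about the hinge: T sin 66° · 2.8 = 63.1×10×1.4 + 177×1.2 = 1095.8 N·m.
So T = 1095.8 / (0.9135 × 2.8) = 428.39 N.
ΣF_x = 0: H_x = T cos 66° = 174.24 N.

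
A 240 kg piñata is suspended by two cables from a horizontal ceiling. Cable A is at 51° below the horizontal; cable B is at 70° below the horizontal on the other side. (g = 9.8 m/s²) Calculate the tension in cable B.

T_B ≈ 1730 N

Weight W = 240 × 9.8 = 2352 N acts straight down.
Horizontal: T_A cos 51° = T_B cos 70°  →  T_A = 0.5435 T_B.
Vertical: T_A sin 51° + T_B sin 70° = 2352.
Substituting the horizontal relation into the vertical equation gives 1.362 T_B = 2352, so T_B = 1727 N.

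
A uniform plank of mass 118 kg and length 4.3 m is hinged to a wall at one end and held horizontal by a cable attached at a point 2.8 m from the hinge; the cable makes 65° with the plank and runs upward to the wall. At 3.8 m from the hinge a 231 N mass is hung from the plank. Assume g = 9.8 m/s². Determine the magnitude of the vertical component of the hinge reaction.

|H_y| ≈ 186 N

Take torques about the hinge: T sin 65° · 2.8 = 118×9.8×2.15 + 231×3.8 = 3364.1 N·m.
So T = 3364.1 / (0.9063 × 2.8) = 1325.7 N.
ΣF_y = 0: H_y = (118×9.8 + 231) − T sin 65° = 1387.4 − 1201.5 = 185.95 N.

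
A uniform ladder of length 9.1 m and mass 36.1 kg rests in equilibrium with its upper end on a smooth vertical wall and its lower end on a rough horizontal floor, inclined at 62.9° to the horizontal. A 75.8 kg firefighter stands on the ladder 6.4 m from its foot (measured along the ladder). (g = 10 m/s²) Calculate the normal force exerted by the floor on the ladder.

N_floor ≈ 1120 N

ΣF_y = 0: N_floor = 36.1×10 + 75.8×10 = 1119 N.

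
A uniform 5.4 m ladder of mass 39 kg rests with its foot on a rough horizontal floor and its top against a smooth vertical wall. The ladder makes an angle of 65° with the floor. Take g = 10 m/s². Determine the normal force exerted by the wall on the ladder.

Torques about the foot: N_wall · 5.4 sin 65° = 39×10×2.7 cos 65° → N_wall = 90.93 N.

N_wall ≈ 90.9 N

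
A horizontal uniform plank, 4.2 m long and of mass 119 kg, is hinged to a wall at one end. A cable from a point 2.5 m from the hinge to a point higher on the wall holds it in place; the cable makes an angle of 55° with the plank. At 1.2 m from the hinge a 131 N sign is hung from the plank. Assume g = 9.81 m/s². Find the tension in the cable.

Take torques about the hinge: T sin 55° · 2.5 = 119×9.81×2.1 + 131×1.2 = 2608.7 N·m.
So T = 2608.7 / (0.8192 × 2.5) = 1273.9 N.

T ≈ 1270 N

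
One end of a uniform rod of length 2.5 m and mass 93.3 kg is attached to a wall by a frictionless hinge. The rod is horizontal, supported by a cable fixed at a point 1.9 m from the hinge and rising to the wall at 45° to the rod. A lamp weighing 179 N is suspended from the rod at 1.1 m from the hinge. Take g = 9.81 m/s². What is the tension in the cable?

T ≈ 998 N

Take torques about the hinge: T sin 45° · 1.9 = 93.3×9.81×1.25 + 179×1.1 = 1341 N·m.
So T = 1341 / (0.7071 × 1.9) = 998.13 N.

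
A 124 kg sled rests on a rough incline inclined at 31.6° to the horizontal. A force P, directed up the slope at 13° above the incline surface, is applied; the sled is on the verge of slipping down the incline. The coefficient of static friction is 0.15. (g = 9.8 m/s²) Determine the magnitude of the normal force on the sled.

N ≈ 920 N

On the verge of sliding down the incline, friction equals μN and acts up the slope.
Perpendicular: N + P sin 13° = W cos 31.6° = 1035 N.
Along incline: P cos 13° + μN = W sin 31.6° with W sin 31.6° = 636.7 N.
Solving the pair for P and N: P = 511.9 N, N = 919.9 N (and f = μN = 138 N).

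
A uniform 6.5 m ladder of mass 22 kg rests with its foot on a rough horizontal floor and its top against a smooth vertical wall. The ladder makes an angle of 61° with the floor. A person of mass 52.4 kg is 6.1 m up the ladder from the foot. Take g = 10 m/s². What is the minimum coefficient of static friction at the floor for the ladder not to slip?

μ_min ≈ 0.448

ΣF_y = 0: N_floor = 22×10 + 52.4×10 = 744 N.
Torques about the foot: N_wall · 6.5 sin 61° = 22×10×3.25 cos 61° + 52.4×10×6.1 cos 61° → N_wall = 333.56 N.
ΣF_x = 0: f_floor = N_wall = 333.56 N.
μ_min = f_floor / N_floor = 333.56 / 744 = 0.4483.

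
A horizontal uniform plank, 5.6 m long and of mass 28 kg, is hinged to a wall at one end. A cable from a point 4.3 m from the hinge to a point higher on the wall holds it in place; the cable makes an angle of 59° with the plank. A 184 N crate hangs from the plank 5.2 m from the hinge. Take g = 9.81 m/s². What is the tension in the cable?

Take torques about the hinge: T sin 59° · 4.3 = 28×9.81×2.8 + 184×5.2 = 1725.9 N·m.
So T = 1725.9 / (0.8572 × 4.3) = 468.26 N.

T ≈ 468 N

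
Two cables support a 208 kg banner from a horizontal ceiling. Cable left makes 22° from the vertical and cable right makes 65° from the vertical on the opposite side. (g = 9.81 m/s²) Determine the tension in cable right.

Angles from the horizontal: cable left is 90° − 22° = 68°, cable right is 90° − 65° = 25°.
Weight W = 208 × 9.81 = 2040 N acts straight down.
Horizontal: T_left cos 68° = T_right cos 25°  →  T_left = 2.419 T_right.
Vertical: T_left sin 68° + T_right sin 25° = 2040.
Substituting the horizontal relation into the vertical equation gives 2.666 T_right = 2040, so T_right = 765.4 N.

T_right ≈ 765 N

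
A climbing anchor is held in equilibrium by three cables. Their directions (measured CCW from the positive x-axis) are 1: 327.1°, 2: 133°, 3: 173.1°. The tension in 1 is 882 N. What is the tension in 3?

T_3 ≈ 334 N

Resolve: ΣF_x = 882 cos 327.1° + T_2 cos 133° + T_3 cos 173.1° = 0.
        ΣF_y = 882 sin 327.1° + T_2 sin 133° + T_3 sin 173.1° = 0.
The known terms sum to (740.5, -479.1) N, so -0.6820 T_2 − 0.9928 T_3 = -740.5 and 0.7314 T_2 + 0.1201 T_3 = 479.1.
Solving simultaneously: T_2 = 600.3 N, T_3 = 333.6 N.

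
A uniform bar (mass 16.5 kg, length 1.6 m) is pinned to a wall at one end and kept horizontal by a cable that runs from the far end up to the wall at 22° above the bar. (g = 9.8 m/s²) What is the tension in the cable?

Take torques about the hinge: T sin 22° · 1.6 = 16.5×9.8×0.8 = 129.36 N·m.
So T = 129.36 / (0.3746 × 1.6) = 215.83 N.

T ≈ 216 N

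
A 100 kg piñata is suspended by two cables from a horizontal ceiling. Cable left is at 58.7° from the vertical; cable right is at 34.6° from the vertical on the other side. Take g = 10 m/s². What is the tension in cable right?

T_right ≈ 856 N

Angles from the horizontal: cable left is 90° − 58.7° = 31.3°, cable right is 90° − 34.6° = 55.4°.
Weight W = 100 × 10 = 1000 N acts straight down.
Horizontal: T_left cos 31.3° = T_right cos 55.4°  →  T_left = 0.6646 T_right.
Vertical: T_left sin 31.3° + T_right sin 55.4° = 1000.
Substituting the horizontal relation into the vertical equation gives 1.168 T_right = 1000, so T_right = 855.9 N.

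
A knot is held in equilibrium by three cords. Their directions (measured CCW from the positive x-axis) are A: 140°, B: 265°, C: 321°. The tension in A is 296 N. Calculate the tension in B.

Resolve: ΣF_x = 296 cos 140° + T_B cos 265° + T_C cos 321° = 0.
        ΣF_y = 296 sin 140° + T_B sin 265° + T_C sin 321° = 0.
The known terms sum to (-226.7, 190.3) N, so -0.0872 T_B + 0.7771 T_C = 226.7 and -0.9962 T_B − 0.6293 T_C = -190.3.
Solving simultaneously: T_B = 6.231 N, T_C = 292.5 N.

T_B ≈ 6.23 N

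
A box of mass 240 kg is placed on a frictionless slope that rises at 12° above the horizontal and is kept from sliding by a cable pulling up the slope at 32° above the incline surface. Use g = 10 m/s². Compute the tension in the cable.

T ≈ 588 N

Take axes along and perpendicular to the incline. Weight components: W sin 12° = 499 N down-slope, W cos 12° = 2348 N into the surface.
Along incline: T cos 32° = W sin 12° → T = 588.4 N.
Perpendicular: N = W cos 12° − T sin 32° = 2036 N.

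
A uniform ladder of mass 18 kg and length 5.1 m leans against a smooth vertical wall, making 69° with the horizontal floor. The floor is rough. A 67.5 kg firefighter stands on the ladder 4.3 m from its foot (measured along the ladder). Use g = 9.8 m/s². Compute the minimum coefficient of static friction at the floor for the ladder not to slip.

μ_min ≈ 0.296

ΣF_y = 0: N_floor = 18×9.8 + 67.5×9.8 = 837.9 N.
Torques about the foot: N_wall · 5.1 sin 69° = 18×9.8×2.55 cos 69° + 67.5×9.8×4.3 cos 69° → N_wall = 247.95 N.
ΣF_x = 0: f_floor = N_wall = 247.95 N.
μ_min = f_floor / N_floor = 247.95 / 837.9 = 0.2959.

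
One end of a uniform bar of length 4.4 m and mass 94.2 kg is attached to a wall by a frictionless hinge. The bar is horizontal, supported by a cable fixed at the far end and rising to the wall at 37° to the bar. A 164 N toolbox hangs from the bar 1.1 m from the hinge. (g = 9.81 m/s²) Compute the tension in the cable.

Take torques about the hinge: T sin 37° · 4.4 = 94.2×9.81×2.2 + 164×1.1 = 2213.4 N·m.
So T = 2213.4 / (0.6018 × 4.4) = 835.89 N.

T ≈ 836 N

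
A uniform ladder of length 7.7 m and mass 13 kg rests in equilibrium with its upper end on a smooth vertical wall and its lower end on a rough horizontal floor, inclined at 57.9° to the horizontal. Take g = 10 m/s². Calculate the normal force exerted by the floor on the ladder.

N_floor ≈ 130 N

ΣF_y = 0: N_floor = 13×10 = 130 N.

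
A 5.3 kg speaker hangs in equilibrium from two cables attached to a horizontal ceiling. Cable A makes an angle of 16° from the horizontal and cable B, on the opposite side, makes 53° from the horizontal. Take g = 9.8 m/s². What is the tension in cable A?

T_A ≈ 33.5 N

Weight W = 5.3 × 9.8 = 51.94 N acts straight down.
Horizontal: T_A cos 16° = T_B cos 53°  →  T_B = 1.597 T_A.
Vertical: T_A sin 16° + T_B sin 53° = 51.94.
Substituting the horizontal relation into the vertical equation gives 1.551 T_A = 51.94, so T_A = 33.48 N.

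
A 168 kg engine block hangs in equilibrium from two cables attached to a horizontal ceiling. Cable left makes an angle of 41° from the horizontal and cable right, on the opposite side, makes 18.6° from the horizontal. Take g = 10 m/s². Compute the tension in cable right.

Weight W = 168 × 10 = 1680 N acts straight down.
Horizontal: T_left cos 41° = T_right cos 18.6°  →  T_left = 1.256 T_right.
Vertical: T_left sin 41° + T_right sin 18.6° = 1680.
Substituting the horizontal relation into the vertical equation gives 1.143 T_right = 1680, so T_right = 1470 N.

T_right ≈ 1470 N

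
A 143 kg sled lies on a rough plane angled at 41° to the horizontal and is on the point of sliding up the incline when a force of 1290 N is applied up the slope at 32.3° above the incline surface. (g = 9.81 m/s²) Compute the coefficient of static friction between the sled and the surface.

μ ≈ 0.460

On the verge of sliding up the incline, friction is at its maximum μN and acts down the slope.
Perpendicular to incline: N = W cos 41° − P sin 32.3° = 1059 − 689.3 = 369.4 N.
Along incline: P cos 32.3° − μN = W sin 41° → μ = −(W sin 41° − P cos 32.3°) / N = 0.4603.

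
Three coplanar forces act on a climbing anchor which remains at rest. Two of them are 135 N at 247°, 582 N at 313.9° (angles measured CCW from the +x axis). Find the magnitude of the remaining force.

F ≈ 647 N

Sum the known components: ΣF_x = 350.8 N, ΣF_y = -543.6 N.
For equilibrium the remaining force must supply (−ΣF_x, −ΣF_y) = (-350.8, 543.6) N.
Magnitude = √((-350.8)² + (543.6)²) = 647 N; direction = atan2(543.6, -350.8) = 122.8°.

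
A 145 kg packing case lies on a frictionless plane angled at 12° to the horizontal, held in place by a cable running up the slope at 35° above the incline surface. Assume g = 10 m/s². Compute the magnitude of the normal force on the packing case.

Take axes along and perpendicular to the incline. Weight components: W sin 12° = 301.5 N down-slope, W cos 12° = 1418 N into the surface.
Along incline: T cos 35° = W sin 12° → T = 368 N.
Perpendicular: N = W cos 12° − T sin 35° = 1207 N.

N ≈ 1210 N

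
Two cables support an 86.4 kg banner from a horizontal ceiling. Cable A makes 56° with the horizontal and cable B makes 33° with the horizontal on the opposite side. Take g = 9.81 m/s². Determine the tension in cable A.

T_A ≈ 711 N

Weight W = 86.4 × 9.81 = 847.6 N acts straight down.
Horizontal: T_A cos 56° = T_B cos 33°  →  T_B = 0.6668 T_A.
Vertical: T_A sin 56° + T_B sin 33° = 847.6.
Substituting the horizontal relation into the vertical equation gives 1.192 T_A = 847.6, so T_A = 711 N.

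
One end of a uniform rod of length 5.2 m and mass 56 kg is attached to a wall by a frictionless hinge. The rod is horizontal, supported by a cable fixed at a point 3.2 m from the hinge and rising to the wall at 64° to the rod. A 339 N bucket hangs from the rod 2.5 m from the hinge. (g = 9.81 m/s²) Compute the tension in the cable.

T ≈ 791 N

Take torques about the hinge: T sin 64° · 3.2 = 56×9.81×2.6 + 339×2.5 = 2275.8 N·m.
So T = 2275.8 / (0.8988 × 3.2) = 791.28 N.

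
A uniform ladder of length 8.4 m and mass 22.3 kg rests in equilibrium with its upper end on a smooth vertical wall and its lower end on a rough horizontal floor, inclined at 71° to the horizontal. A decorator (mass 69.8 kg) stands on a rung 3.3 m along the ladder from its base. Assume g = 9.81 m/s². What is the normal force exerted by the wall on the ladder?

N_wall ≈ 130 N

Torques about the foot: N_wall · 8.4 sin 71° = 22.3×9.81×4.2 cos 71° + 69.8×9.81×3.3 cos 71° → N_wall = 130.29 N.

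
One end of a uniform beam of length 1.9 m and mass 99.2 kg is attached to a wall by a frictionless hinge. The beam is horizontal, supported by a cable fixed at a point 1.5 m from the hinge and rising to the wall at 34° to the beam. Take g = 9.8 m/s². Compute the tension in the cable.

T ≈ 1100 N

Take torques about the hinge: T sin 34° · 1.5 = 99.2×9.8×0.95 = 923.55 N·m.
So T = 923.55 / (0.5592 × 1.5) = 1101.1 N.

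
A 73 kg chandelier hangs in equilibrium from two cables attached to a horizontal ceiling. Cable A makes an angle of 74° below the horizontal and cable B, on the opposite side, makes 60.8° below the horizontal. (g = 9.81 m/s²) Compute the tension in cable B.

T_B ≈ 278 N

Weight W = 73 × 9.81 = 716.1 N acts straight down.
Horizontal: T_A cos 74° = T_B cos 60.8°  →  T_A = 1.77 T_B.
Vertical: T_A sin 74° + T_B sin 60.8° = 716.1.
Substituting the horizontal relation into the vertical equation gives 2.574 T_B = 716.1, so T_B = 278.2 N.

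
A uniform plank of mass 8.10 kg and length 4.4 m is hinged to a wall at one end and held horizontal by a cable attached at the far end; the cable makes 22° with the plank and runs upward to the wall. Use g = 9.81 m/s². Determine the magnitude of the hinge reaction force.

|H| ≈ 106 N

Take torques about the hinge: T sin 22° · 4.4 = 8.10×9.81×2.2 = 174.81 N·m.
So T = 174.81 / (0.3746 × 4.4) = 106.06 N.
ΣF_x = 0: H_x = T cos 22° = 98.336 N.
ΣF_y = 0: H_y = (8.10×9.81) − T sin 22° = 79.461 − 39.73 = 39.73 N.
|H| = √(H_x² + H_y²) = √((98.336)² + (39.73)²) = 106.06 N.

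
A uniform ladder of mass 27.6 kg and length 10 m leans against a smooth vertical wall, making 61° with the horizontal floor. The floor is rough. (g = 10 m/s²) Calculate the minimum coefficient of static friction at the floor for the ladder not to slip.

ΣF_y = 0: N_floor = 27.6×10 = 276 N.
Torques about the foot: N_wall · 10 sin 61° = 27.6×10×5 cos 61° → N_wall = 76.495 N.
ΣF_x = 0: f_floor = N_wall = 76.495 N.
μ_min = f_floor / N_floor = 76.495 / 276 = 0.2772.

μ_min ≈ 0.277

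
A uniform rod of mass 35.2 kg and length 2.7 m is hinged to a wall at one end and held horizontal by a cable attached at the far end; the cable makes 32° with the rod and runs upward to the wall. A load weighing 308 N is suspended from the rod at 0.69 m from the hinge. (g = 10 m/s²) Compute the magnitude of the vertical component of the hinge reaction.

Take torques about the hinge: T sin 32° · 2.7 = 35.2×10×1.35 + 308×0.69 = 687.72 N·m.
So T = 687.72 / (0.5299 × 2.7) = 480.66 N.
ΣF_y = 0: H_y = (35.2×10 + 308) − T sin 32° = 660 − 254.71 = 405.29 N.

|H_y| ≈ 405 N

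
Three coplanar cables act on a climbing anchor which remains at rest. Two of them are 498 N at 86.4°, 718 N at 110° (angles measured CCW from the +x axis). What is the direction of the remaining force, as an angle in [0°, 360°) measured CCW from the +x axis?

Sum the known components: ΣF_x = -214.3 N, ΣF_y = 1172 N.
For equilibrium the remaining force must supply (−ΣF_x, −ΣF_y) = (214.3, -1172) N.
Magnitude = √((214.3)² + (-1172)²) = 1191 N; direction = atan2(-1172, 214.3) = 280.4°.

θ ≈ 280°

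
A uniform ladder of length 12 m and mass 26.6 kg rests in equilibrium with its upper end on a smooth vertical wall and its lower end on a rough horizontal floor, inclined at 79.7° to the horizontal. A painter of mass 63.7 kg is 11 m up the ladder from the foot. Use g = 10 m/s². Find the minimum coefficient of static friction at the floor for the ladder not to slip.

μ_min ≈ 0.144

ΣF_y = 0: N_floor = 26.6×10 + 63.7×10 = 903 N.
Torques about the foot: N_wall · 12 sin 79.7° = 26.6×10×6 cos 79.7° + 63.7×10×11 cos 79.7° → N_wall = 130.29 N.
ΣF_x = 0: f_floor = N_wall = 130.29 N.
μ_min = f_floor / N_floor = 130.29 / 903 = 0.1443.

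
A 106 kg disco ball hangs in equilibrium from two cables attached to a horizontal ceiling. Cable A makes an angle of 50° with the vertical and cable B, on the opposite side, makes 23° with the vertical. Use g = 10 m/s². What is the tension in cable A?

T_A ≈ 433 N

Angles from the horizontal: cable A is 90° − 50° = 40°, cable B is 90° − 23° = 67°.
Weight W = 106 × 10 = 1060 N acts straight down.
Horizontal: T_A cos 40° = T_B cos 67°  →  T_B = 1.961 T_A.
Vertical: T_A sin 40° + T_B sin 67° = 1060.
Substituting the horizontal relation into the vertical equation gives 2.447 T_A = 1060, so T_A = 433.1 N.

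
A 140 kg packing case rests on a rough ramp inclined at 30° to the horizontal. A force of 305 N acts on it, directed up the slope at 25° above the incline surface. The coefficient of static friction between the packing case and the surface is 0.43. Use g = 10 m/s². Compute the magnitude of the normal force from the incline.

Axes along / perpendicular to the incline. W sin 30° = 700 N down-slope; W cos 30° = 1212 N into the surface.
Perpendicular: N = W cos 30° − P sin 25° = 1212 − 128.9 = 1084 N.
Along incline: P cos 25° + f = W sin 30° (friction acts up-slope) → f = 700 − 276.4 = 423.6 N.
|f| = 423.6 N ≤ μN = 465.9 N, so the packing case is indeed static.

N ≈ 1080 N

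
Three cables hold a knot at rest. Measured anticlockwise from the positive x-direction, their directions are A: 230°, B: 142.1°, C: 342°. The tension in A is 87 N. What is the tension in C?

Resolve: ΣF_x = 87 cos 230° + T_B cos 142.1° + T_C cos 342° = 0.
        ΣF_y = 87 sin 230° + T_B sin 142.1° + T_C sin 342° = 0.
The known terms sum to (-55.92, -66.65) N, so -0.7891 T_B + 0.9511 T_C = 55.92 and 0.6143 T_B − 0.3090 T_C = 66.65.
Solving simultaneously: T_B = 237 N, T_C = 255.4 N.

T_C ≈ 255 N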